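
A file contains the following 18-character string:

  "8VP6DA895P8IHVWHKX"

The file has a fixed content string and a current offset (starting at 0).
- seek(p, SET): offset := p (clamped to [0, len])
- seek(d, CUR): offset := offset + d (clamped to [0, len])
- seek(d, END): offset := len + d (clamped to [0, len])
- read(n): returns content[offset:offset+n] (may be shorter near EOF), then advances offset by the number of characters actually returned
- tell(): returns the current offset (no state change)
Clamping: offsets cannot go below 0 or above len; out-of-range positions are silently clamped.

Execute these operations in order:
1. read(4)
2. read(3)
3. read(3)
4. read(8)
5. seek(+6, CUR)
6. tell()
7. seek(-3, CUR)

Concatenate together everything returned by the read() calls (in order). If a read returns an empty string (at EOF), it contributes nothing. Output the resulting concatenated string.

After 1 (read(4)): returned '8VP6', offset=4
After 2 (read(3)): returned 'DA8', offset=7
After 3 (read(3)): returned '95P', offset=10
After 4 (read(8)): returned '8IHVWHKX', offset=18
After 5 (seek(+6, CUR)): offset=18
After 6 (tell()): offset=18
After 7 (seek(-3, CUR)): offset=15

Answer: 8VP6DA895P8IHVWHKX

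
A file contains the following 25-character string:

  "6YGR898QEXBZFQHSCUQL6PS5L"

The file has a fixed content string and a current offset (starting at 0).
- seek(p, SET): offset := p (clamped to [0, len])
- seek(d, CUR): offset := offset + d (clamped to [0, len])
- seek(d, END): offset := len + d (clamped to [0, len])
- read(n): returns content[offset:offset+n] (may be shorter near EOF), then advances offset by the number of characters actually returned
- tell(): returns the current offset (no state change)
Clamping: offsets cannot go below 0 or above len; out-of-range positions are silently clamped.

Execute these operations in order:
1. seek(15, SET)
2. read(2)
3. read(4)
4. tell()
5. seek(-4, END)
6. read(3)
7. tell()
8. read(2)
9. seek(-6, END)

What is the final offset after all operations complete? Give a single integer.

After 1 (seek(15, SET)): offset=15
After 2 (read(2)): returned 'SC', offset=17
After 3 (read(4)): returned 'UQL6', offset=21
After 4 (tell()): offset=21
After 5 (seek(-4, END)): offset=21
After 6 (read(3)): returned 'PS5', offset=24
After 7 (tell()): offset=24
After 8 (read(2)): returned 'L', offset=25
After 9 (seek(-6, END)): offset=19

Answer: 19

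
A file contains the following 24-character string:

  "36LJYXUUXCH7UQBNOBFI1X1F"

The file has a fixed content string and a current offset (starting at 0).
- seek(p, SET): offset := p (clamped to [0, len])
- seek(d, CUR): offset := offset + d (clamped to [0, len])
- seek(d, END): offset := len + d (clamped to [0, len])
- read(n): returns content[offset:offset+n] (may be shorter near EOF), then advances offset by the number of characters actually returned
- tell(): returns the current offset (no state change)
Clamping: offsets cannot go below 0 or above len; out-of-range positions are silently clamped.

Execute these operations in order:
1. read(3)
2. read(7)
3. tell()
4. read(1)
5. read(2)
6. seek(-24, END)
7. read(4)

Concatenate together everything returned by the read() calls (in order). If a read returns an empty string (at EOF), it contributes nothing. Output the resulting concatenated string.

Answer: 36LJYXUUXCH7U36LJ

Derivation:
After 1 (read(3)): returned '36L', offset=3
After 2 (read(7)): returned 'JYXUUXC', offset=10
After 3 (tell()): offset=10
After 4 (read(1)): returned 'H', offset=11
After 5 (read(2)): returned '7U', offset=13
After 6 (seek(-24, END)): offset=0
After 7 (read(4)): returned '36LJ', offset=4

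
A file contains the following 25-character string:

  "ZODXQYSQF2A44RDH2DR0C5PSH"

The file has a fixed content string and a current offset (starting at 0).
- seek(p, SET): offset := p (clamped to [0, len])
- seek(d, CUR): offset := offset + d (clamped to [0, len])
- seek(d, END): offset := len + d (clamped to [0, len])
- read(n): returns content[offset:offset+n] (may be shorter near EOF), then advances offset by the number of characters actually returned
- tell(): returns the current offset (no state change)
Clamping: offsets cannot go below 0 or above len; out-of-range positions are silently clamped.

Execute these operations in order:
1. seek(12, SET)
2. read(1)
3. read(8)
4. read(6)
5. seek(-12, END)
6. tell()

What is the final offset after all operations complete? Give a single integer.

After 1 (seek(12, SET)): offset=12
After 2 (read(1)): returned '4', offset=13
After 3 (read(8)): returned 'RDH2DR0C', offset=21
After 4 (read(6)): returned '5PSH', offset=25
After 5 (seek(-12, END)): offset=13
After 6 (tell()): offset=13

Answer: 13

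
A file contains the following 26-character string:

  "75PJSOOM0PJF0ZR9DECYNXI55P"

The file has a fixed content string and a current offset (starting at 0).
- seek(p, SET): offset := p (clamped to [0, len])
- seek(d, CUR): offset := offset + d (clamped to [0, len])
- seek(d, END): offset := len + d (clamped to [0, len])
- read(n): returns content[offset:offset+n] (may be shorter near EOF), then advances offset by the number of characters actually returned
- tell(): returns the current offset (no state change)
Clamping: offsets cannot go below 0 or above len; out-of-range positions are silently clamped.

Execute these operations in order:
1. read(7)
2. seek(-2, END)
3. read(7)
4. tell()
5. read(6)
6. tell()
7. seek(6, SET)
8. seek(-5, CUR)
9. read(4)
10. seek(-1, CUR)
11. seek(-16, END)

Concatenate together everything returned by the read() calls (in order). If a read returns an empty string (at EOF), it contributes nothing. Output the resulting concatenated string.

Answer: 75PJSOO5P5PJS

Derivation:
After 1 (read(7)): returned '75PJSOO', offset=7
After 2 (seek(-2, END)): offset=24
After 3 (read(7)): returned '5P', offset=26
After 4 (tell()): offset=26
After 5 (read(6)): returned '', offset=26
After 6 (tell()): offset=26
After 7 (seek(6, SET)): offset=6
After 8 (seek(-5, CUR)): offset=1
After 9 (read(4)): returned '5PJS', offset=5
After 10 (seek(-1, CUR)): offset=4
After 11 (seek(-16, END)): offset=10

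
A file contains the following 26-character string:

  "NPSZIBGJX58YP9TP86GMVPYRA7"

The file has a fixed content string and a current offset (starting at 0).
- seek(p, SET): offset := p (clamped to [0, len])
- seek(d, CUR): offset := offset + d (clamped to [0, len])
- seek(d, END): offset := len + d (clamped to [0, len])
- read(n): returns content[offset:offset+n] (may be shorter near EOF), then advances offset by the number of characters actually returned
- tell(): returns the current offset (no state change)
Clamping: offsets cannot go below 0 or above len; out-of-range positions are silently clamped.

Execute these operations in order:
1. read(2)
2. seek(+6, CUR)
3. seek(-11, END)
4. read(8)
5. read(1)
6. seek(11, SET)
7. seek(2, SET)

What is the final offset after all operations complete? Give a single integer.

After 1 (read(2)): returned 'NP', offset=2
After 2 (seek(+6, CUR)): offset=8
After 3 (seek(-11, END)): offset=15
After 4 (read(8)): returned 'P86GMVPY', offset=23
After 5 (read(1)): returned 'R', offset=24
After 6 (seek(11, SET)): offset=11
After 7 (seek(2, SET)): offset=2

Answer: 2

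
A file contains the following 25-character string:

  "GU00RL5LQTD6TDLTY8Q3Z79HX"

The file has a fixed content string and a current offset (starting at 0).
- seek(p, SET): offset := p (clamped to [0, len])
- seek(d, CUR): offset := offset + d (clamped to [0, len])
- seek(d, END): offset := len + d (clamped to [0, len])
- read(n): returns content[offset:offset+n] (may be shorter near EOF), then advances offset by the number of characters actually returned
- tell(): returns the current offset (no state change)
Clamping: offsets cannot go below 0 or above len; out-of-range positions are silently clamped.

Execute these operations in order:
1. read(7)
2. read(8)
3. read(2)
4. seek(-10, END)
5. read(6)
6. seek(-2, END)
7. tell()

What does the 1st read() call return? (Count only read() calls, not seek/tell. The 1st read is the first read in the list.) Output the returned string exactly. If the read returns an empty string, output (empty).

Answer: GU00RL5

Derivation:
After 1 (read(7)): returned 'GU00RL5', offset=7
After 2 (read(8)): returned 'LQTD6TDL', offset=15
After 3 (read(2)): returned 'TY', offset=17
After 4 (seek(-10, END)): offset=15
After 5 (read(6)): returned 'TY8Q3Z', offset=21
After 6 (seek(-2, END)): offset=23
After 7 (tell()): offset=23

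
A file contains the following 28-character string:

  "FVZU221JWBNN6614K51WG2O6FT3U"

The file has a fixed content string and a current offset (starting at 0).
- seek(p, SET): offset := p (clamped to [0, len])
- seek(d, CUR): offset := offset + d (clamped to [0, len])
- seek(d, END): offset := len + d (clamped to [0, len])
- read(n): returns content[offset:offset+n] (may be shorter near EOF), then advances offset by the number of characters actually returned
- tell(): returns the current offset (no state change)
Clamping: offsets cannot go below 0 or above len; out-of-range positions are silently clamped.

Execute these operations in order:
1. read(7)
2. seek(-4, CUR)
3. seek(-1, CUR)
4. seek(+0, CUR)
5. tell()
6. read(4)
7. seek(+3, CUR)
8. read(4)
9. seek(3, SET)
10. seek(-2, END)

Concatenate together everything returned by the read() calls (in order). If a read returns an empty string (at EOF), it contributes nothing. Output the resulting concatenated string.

Answer: FVZU221ZU22BNN6

Derivation:
After 1 (read(7)): returned 'FVZU221', offset=7
After 2 (seek(-4, CUR)): offset=3
After 3 (seek(-1, CUR)): offset=2
After 4 (seek(+0, CUR)): offset=2
After 5 (tell()): offset=2
After 6 (read(4)): returned 'ZU22', offset=6
After 7 (seek(+3, CUR)): offset=9
After 8 (read(4)): returned 'BNN6', offset=13
After 9 (seek(3, SET)): offset=3
After 10 (seek(-2, END)): offset=26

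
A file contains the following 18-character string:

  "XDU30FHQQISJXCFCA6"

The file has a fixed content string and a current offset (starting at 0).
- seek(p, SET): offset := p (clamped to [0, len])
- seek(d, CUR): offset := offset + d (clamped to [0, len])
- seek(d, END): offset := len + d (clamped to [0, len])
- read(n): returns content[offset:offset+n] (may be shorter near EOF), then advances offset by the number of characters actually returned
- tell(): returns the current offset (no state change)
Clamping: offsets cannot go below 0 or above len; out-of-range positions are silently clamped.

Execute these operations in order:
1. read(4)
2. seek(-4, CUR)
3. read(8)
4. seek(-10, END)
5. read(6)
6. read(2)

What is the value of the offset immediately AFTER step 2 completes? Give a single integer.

After 1 (read(4)): returned 'XDU3', offset=4
After 2 (seek(-4, CUR)): offset=0

Answer: 0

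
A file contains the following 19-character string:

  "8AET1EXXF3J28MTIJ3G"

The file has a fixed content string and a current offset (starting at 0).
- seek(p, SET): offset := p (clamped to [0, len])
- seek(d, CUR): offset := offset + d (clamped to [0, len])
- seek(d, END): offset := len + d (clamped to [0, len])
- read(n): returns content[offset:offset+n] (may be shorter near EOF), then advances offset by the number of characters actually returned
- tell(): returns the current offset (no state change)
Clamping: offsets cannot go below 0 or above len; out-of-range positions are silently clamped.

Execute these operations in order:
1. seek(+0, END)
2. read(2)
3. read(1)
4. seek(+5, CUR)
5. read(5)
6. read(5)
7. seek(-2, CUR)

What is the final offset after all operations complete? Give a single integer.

Answer: 17

Derivation:
After 1 (seek(+0, END)): offset=19
After 2 (read(2)): returned '', offset=19
After 3 (read(1)): returned '', offset=19
After 4 (seek(+5, CUR)): offset=19
After 5 (read(5)): returned '', offset=19
After 6 (read(5)): returned '', offset=19
After 7 (seek(-2, CUR)): offset=17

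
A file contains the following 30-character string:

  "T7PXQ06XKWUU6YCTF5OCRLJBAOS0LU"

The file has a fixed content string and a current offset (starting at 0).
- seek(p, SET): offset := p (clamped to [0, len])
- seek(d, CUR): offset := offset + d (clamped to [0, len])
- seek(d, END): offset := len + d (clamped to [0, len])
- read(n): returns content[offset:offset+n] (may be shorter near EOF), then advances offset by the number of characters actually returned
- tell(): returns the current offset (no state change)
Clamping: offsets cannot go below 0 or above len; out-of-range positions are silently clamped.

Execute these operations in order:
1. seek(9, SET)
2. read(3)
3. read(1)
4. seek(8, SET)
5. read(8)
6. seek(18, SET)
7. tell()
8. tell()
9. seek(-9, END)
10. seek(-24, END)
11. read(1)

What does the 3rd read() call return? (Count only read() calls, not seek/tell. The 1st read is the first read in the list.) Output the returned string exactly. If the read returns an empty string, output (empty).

After 1 (seek(9, SET)): offset=9
After 2 (read(3)): returned 'WUU', offset=12
After 3 (read(1)): returned '6', offset=13
After 4 (seek(8, SET)): offset=8
After 5 (read(8)): returned 'KWUU6YCT', offset=16
After 6 (seek(18, SET)): offset=18
After 7 (tell()): offset=18
After 8 (tell()): offset=18
After 9 (seek(-9, END)): offset=21
After 10 (seek(-24, END)): offset=6
After 11 (read(1)): returned '6', offset=7

Answer: KWUU6YCT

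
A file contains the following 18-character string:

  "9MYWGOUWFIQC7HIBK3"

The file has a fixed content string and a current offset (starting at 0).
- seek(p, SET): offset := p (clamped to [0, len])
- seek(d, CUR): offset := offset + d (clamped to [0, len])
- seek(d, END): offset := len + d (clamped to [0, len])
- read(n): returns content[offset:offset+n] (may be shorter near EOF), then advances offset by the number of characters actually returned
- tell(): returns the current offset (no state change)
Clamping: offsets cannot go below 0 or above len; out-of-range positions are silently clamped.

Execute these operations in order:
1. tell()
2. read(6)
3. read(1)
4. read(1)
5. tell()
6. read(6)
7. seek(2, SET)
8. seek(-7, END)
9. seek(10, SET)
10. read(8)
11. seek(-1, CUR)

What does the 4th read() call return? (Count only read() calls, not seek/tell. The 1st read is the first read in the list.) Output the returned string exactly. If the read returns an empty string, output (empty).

After 1 (tell()): offset=0
After 2 (read(6)): returned '9MYWGO', offset=6
After 3 (read(1)): returned 'U', offset=7
After 4 (read(1)): returned 'W', offset=8
After 5 (tell()): offset=8
After 6 (read(6)): returned 'FIQC7H', offset=14
After 7 (seek(2, SET)): offset=2
After 8 (seek(-7, END)): offset=11
After 9 (seek(10, SET)): offset=10
After 10 (read(8)): returned 'QC7HIBK3', offset=18
After 11 (seek(-1, CUR)): offset=17

Answer: FIQC7H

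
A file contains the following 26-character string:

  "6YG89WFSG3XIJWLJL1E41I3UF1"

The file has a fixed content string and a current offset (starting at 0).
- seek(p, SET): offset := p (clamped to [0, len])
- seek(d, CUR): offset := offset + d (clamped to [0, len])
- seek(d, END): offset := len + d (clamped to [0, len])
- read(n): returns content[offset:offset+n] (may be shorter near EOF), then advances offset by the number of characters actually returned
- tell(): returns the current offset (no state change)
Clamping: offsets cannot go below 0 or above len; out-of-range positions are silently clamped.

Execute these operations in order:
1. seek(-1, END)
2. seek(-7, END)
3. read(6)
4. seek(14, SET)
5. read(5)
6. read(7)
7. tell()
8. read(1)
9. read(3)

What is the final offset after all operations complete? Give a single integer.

Answer: 26

Derivation:
After 1 (seek(-1, END)): offset=25
After 2 (seek(-7, END)): offset=19
After 3 (read(6)): returned '41I3UF', offset=25
After 4 (seek(14, SET)): offset=14
After 5 (read(5)): returned 'LJL1E', offset=19
After 6 (read(7)): returned '41I3UF1', offset=26
After 7 (tell()): offset=26
After 8 (read(1)): returned '', offset=26
After 9 (read(3)): returned '', offset=26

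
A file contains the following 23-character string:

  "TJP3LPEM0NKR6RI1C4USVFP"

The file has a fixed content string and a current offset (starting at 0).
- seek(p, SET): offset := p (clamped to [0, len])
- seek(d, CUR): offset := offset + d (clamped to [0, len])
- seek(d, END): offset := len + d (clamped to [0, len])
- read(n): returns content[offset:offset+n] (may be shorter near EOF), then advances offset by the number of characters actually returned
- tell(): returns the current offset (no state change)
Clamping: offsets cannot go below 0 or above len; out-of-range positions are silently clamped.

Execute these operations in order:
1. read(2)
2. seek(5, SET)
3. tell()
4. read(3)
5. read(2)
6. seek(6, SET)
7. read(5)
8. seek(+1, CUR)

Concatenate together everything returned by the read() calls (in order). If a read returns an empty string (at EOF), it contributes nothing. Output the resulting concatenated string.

After 1 (read(2)): returned 'TJ', offset=2
After 2 (seek(5, SET)): offset=5
After 3 (tell()): offset=5
After 4 (read(3)): returned 'PEM', offset=8
After 5 (read(2)): returned '0N', offset=10
After 6 (seek(6, SET)): offset=6
After 7 (read(5)): returned 'EM0NK', offset=11
After 8 (seek(+1, CUR)): offset=12

Answer: TJPEM0NEM0NK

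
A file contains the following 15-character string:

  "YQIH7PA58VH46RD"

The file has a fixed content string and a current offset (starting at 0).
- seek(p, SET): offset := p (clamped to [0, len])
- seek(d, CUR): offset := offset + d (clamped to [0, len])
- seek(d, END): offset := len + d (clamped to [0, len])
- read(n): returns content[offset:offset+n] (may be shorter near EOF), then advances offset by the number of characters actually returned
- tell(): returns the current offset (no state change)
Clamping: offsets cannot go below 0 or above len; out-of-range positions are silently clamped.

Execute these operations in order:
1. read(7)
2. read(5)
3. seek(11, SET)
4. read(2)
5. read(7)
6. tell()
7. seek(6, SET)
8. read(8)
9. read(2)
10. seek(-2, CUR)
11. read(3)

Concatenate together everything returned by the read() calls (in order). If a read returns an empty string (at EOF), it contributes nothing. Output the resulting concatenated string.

Answer: YQIH7PA58VH446RDA58VH46RDRD

Derivation:
After 1 (read(7)): returned 'YQIH7PA', offset=7
After 2 (read(5)): returned '58VH4', offset=12
After 3 (seek(11, SET)): offset=11
After 4 (read(2)): returned '46', offset=13
After 5 (read(7)): returned 'RD', offset=15
After 6 (tell()): offset=15
After 7 (seek(6, SET)): offset=6
After 8 (read(8)): returned 'A58VH46R', offset=14
After 9 (read(2)): returned 'D', offset=15
After 10 (seek(-2, CUR)): offset=13
After 11 (read(3)): returned 'RD', offset=15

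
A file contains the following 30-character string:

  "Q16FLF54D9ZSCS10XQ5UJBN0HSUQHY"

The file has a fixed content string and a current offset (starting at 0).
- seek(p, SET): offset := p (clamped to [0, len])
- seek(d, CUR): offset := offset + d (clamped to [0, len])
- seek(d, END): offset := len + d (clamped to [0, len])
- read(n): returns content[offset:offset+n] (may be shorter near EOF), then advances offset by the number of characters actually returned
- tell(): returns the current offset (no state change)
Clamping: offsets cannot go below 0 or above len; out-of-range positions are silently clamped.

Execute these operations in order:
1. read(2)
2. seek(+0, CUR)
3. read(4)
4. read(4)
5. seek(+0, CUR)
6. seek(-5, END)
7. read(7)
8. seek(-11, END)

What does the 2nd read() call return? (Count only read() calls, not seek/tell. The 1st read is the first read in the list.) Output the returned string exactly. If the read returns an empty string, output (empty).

Answer: 6FLF

Derivation:
After 1 (read(2)): returned 'Q1', offset=2
After 2 (seek(+0, CUR)): offset=2
After 3 (read(4)): returned '6FLF', offset=6
After 4 (read(4)): returned '54D9', offset=10
After 5 (seek(+0, CUR)): offset=10
After 6 (seek(-5, END)): offset=25
After 7 (read(7)): returned 'SUQHY', offset=30
After 8 (seek(-11, END)): offset=19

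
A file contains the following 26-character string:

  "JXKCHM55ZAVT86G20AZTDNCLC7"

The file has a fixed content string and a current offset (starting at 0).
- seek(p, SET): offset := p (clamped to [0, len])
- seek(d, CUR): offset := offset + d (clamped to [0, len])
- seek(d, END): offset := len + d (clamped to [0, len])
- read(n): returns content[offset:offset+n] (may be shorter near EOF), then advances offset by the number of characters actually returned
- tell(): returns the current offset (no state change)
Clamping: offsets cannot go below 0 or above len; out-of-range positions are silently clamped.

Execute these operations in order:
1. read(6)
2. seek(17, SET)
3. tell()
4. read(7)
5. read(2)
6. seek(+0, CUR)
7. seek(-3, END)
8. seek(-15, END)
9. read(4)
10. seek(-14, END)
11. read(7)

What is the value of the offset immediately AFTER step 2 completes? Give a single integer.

After 1 (read(6)): returned 'JXKCHM', offset=6
After 2 (seek(17, SET)): offset=17

Answer: 17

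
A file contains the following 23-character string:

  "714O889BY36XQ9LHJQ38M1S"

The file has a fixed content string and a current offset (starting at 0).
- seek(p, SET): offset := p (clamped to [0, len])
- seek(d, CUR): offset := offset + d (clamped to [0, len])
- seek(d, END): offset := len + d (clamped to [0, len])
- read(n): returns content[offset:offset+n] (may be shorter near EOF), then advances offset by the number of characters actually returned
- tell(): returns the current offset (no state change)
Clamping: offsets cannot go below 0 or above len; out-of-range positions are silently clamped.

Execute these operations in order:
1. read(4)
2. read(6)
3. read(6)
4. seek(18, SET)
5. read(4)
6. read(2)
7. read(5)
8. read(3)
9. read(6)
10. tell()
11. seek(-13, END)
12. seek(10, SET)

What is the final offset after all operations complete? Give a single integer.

Answer: 10

Derivation:
After 1 (read(4)): returned '714O', offset=4
After 2 (read(6)): returned '889BY3', offset=10
After 3 (read(6)): returned '6XQ9LH', offset=16
After 4 (seek(18, SET)): offset=18
After 5 (read(4)): returned '38M1', offset=22
After 6 (read(2)): returned 'S', offset=23
After 7 (read(5)): returned '', offset=23
After 8 (read(3)): returned '', offset=23
After 9 (read(6)): returned '', offset=23
After 10 (tell()): offset=23
After 11 (seek(-13, END)): offset=10
After 12 (seek(10, SET)): offset=10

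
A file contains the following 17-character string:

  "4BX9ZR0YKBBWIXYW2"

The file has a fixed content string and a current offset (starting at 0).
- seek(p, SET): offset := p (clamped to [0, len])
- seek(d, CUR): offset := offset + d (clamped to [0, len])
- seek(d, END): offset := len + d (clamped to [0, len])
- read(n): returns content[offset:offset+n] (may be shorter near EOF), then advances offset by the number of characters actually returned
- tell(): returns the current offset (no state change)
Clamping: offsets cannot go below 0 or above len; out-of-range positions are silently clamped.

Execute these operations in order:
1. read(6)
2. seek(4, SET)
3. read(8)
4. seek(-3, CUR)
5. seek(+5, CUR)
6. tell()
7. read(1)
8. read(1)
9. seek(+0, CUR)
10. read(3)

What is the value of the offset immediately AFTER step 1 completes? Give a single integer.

After 1 (read(6)): returned '4BX9ZR', offset=6

Answer: 6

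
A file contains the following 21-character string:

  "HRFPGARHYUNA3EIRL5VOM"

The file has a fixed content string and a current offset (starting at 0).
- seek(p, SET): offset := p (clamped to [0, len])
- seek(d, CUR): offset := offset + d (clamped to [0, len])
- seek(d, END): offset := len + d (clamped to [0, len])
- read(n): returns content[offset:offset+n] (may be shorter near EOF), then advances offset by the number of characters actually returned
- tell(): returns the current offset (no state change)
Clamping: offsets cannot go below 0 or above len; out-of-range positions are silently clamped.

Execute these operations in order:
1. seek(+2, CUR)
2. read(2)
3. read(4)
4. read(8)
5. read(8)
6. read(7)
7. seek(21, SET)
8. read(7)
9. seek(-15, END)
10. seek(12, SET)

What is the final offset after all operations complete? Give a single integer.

Answer: 12

Derivation:
After 1 (seek(+2, CUR)): offset=2
After 2 (read(2)): returned 'FP', offset=4
After 3 (read(4)): returned 'GARH', offset=8
After 4 (read(8)): returned 'YUNA3EIR', offset=16
After 5 (read(8)): returned 'L5VOM', offset=21
After 6 (read(7)): returned '', offset=21
After 7 (seek(21, SET)): offset=21
After 8 (read(7)): returned '', offset=21
After 9 (seek(-15, END)): offset=6
After 10 (seek(12, SET)): offset=12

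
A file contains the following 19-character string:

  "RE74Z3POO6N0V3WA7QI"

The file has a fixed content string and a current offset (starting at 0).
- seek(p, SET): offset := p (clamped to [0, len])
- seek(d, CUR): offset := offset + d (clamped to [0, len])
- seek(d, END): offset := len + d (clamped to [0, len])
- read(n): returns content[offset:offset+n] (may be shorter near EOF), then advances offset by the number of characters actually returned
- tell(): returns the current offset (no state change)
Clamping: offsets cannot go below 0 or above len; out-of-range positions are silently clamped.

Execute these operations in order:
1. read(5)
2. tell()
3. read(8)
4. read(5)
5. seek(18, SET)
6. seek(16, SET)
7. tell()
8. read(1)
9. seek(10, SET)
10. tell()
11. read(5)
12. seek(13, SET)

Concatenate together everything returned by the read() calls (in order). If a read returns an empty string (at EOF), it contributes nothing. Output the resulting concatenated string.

Answer: RE74Z3POO6N0V3WA7Q7N0V3W

Derivation:
After 1 (read(5)): returned 'RE74Z', offset=5
After 2 (tell()): offset=5
After 3 (read(8)): returned '3POO6N0V', offset=13
After 4 (read(5)): returned '3WA7Q', offset=18
After 5 (seek(18, SET)): offset=18
After 6 (seek(16, SET)): offset=16
After 7 (tell()): offset=16
After 8 (read(1)): returned '7', offset=17
After 9 (seek(10, SET)): offset=10
After 10 (tell()): offset=10
After 11 (read(5)): returned 'N0V3W', offset=15
After 12 (seek(13, SET)): offset=13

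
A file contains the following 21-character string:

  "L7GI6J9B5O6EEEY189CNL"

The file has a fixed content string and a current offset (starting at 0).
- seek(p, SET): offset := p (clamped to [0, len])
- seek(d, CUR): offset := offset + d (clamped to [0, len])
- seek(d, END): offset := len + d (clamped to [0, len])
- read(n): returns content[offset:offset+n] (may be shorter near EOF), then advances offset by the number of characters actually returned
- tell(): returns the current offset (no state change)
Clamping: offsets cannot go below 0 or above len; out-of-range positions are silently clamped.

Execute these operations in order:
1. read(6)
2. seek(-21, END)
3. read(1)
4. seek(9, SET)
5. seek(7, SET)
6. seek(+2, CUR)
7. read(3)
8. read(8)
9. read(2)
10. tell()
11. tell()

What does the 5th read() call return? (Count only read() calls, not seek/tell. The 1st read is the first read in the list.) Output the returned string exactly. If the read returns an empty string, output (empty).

After 1 (read(6)): returned 'L7GI6J', offset=6
After 2 (seek(-21, END)): offset=0
After 3 (read(1)): returned 'L', offset=1
After 4 (seek(9, SET)): offset=9
After 5 (seek(7, SET)): offset=7
After 6 (seek(+2, CUR)): offset=9
After 7 (read(3)): returned 'O6E', offset=12
After 8 (read(8)): returned 'EEY189CN', offset=20
After 9 (read(2)): returned 'L', offset=21
After 10 (tell()): offset=21
After 11 (tell()): offset=21

Answer: L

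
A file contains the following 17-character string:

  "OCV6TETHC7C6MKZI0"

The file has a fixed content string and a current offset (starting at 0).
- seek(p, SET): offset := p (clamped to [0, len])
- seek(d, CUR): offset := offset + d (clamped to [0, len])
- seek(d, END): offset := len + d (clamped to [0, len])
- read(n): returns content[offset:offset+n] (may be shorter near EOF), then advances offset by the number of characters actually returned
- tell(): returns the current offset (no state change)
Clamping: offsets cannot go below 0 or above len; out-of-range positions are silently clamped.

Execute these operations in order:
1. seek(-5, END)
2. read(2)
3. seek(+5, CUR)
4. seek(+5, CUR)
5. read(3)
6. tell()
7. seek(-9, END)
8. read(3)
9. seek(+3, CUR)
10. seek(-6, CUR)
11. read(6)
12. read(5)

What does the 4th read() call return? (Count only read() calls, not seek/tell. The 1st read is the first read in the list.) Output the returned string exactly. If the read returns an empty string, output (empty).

After 1 (seek(-5, END)): offset=12
After 2 (read(2)): returned 'MK', offset=14
After 3 (seek(+5, CUR)): offset=17
After 4 (seek(+5, CUR)): offset=17
After 5 (read(3)): returned '', offset=17
After 6 (tell()): offset=17
After 7 (seek(-9, END)): offset=8
After 8 (read(3)): returned 'C7C', offset=11
After 9 (seek(+3, CUR)): offset=14
After 10 (seek(-6, CUR)): offset=8
After 11 (read(6)): returned 'C7C6MK', offset=14
After 12 (read(5)): returned 'ZI0', offset=17

Answer: C7C6MK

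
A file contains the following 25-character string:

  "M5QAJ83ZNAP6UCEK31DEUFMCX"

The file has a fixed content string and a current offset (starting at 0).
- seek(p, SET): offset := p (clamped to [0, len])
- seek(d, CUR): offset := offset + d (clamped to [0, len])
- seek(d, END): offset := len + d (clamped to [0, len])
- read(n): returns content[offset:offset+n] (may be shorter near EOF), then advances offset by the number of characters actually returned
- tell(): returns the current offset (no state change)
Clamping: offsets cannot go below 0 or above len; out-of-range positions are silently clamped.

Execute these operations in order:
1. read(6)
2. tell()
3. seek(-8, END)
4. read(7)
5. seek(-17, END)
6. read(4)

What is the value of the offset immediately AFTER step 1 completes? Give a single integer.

After 1 (read(6)): returned 'M5QAJ8', offset=6

Answer: 6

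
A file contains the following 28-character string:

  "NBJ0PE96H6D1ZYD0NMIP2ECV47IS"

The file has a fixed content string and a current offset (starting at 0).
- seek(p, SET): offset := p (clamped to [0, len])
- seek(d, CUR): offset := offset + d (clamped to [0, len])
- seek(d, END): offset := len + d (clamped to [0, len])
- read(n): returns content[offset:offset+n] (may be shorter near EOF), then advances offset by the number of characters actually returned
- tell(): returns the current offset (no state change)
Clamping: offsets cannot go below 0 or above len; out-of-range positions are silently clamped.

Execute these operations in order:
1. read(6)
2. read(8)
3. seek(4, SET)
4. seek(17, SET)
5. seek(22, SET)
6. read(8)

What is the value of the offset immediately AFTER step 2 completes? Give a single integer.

Answer: 14

Derivation:
After 1 (read(6)): returned 'NBJ0PE', offset=6
After 2 (read(8)): returned '96H6D1ZY', offset=14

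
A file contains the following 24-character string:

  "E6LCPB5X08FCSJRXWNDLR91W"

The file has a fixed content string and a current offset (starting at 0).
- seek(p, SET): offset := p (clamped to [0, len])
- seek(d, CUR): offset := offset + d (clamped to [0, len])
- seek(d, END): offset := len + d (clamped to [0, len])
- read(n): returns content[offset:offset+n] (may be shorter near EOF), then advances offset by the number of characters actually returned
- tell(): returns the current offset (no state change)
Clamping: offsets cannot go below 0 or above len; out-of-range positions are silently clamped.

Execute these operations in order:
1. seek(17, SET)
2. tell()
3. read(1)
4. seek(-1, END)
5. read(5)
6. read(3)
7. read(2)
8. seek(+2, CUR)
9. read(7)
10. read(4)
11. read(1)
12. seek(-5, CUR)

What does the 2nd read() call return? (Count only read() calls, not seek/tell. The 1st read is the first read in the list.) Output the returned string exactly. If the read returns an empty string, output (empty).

Answer: W

Derivation:
After 1 (seek(17, SET)): offset=17
After 2 (tell()): offset=17
After 3 (read(1)): returned 'N', offset=18
After 4 (seek(-1, END)): offset=23
After 5 (read(5)): returned 'W', offset=24
After 6 (read(3)): returned '', offset=24
After 7 (read(2)): returned '', offset=24
After 8 (seek(+2, CUR)): offset=24
After 9 (read(7)): returned '', offset=24
After 10 (read(4)): returned '', offset=24
After 11 (read(1)): returned '', offset=24
After 12 (seek(-5, CUR)): offset=19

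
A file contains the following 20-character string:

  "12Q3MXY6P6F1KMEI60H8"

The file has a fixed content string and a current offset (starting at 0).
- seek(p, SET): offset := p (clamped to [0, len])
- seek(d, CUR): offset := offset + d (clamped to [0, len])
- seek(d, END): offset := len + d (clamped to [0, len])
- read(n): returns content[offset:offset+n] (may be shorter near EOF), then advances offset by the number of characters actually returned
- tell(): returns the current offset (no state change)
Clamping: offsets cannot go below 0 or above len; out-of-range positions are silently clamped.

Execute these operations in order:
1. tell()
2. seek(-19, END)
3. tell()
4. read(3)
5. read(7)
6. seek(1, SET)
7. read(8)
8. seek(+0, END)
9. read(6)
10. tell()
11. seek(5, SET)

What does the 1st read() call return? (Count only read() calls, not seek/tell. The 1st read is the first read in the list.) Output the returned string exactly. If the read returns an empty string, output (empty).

After 1 (tell()): offset=0
After 2 (seek(-19, END)): offset=1
After 3 (tell()): offset=1
After 4 (read(3)): returned '2Q3', offset=4
After 5 (read(7)): returned 'MXY6P6F', offset=11
After 6 (seek(1, SET)): offset=1
After 7 (read(8)): returned '2Q3MXY6P', offset=9
After 8 (seek(+0, END)): offset=20
After 9 (read(6)): returned '', offset=20
After 10 (tell()): offset=20
After 11 (seek(5, SET)): offset=5

Answer: 2Q3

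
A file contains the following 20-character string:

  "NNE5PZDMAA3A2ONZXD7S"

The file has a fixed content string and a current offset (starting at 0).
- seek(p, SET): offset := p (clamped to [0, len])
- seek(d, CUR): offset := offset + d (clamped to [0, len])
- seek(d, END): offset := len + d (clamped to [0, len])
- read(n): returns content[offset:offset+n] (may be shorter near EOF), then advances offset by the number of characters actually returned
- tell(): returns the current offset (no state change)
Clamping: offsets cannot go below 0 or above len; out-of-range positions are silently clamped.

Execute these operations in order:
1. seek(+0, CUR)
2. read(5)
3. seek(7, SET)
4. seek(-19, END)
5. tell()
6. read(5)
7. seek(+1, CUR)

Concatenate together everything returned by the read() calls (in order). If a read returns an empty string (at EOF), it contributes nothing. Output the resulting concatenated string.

After 1 (seek(+0, CUR)): offset=0
After 2 (read(5)): returned 'NNE5P', offset=5
After 3 (seek(7, SET)): offset=7
After 4 (seek(-19, END)): offset=1
After 5 (tell()): offset=1
After 6 (read(5)): returned 'NE5PZ', offset=6
After 7 (seek(+1, CUR)): offset=7

Answer: NNE5PNE5PZ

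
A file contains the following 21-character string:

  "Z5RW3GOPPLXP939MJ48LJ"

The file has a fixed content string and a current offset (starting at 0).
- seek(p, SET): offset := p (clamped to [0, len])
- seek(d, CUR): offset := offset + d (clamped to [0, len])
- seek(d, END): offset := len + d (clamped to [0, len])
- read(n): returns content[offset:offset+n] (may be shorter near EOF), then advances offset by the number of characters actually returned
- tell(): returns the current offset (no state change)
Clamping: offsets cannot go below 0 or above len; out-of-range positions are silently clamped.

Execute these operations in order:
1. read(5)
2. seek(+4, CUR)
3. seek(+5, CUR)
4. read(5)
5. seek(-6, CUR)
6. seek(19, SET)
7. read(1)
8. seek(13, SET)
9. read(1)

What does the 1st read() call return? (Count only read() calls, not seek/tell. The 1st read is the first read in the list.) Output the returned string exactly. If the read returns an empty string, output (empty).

Answer: Z5RW3

Derivation:
After 1 (read(5)): returned 'Z5RW3', offset=5
After 2 (seek(+4, CUR)): offset=9
After 3 (seek(+5, CUR)): offset=14
After 4 (read(5)): returned '9MJ48', offset=19
After 5 (seek(-6, CUR)): offset=13
After 6 (seek(19, SET)): offset=19
After 7 (read(1)): returned 'L', offset=20
After 8 (seek(13, SET)): offset=13
After 9 (read(1)): returned '3', offset=14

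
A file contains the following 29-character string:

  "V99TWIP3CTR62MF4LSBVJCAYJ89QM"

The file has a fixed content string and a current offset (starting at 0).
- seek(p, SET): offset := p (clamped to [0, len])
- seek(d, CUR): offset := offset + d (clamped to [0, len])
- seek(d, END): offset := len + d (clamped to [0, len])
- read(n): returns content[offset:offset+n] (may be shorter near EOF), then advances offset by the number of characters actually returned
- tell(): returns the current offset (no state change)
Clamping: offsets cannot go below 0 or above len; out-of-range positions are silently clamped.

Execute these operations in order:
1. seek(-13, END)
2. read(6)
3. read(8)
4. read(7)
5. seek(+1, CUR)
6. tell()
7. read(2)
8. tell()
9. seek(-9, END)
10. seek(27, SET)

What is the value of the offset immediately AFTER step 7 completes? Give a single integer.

Answer: 29

Derivation:
After 1 (seek(-13, END)): offset=16
After 2 (read(6)): returned 'LSBVJC', offset=22
After 3 (read(8)): returned 'AYJ89QM', offset=29
After 4 (read(7)): returned '', offset=29
After 5 (seek(+1, CUR)): offset=29
After 6 (tell()): offset=29
After 7 (read(2)): returned '', offset=29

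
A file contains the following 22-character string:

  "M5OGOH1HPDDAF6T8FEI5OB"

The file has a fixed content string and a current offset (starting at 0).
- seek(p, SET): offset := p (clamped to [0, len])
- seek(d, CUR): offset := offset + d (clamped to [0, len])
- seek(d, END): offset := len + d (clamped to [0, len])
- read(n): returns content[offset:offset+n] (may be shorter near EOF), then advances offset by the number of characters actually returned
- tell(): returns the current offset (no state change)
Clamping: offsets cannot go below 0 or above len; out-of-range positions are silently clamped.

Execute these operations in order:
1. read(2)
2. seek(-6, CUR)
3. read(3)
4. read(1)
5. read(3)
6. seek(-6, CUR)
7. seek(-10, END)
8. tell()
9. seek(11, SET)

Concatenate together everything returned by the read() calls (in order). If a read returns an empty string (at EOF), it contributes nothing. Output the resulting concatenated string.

Answer: M5M5OGOH1

Derivation:
After 1 (read(2)): returned 'M5', offset=2
After 2 (seek(-6, CUR)): offset=0
After 3 (read(3)): returned 'M5O', offset=3
After 4 (read(1)): returned 'G', offset=4
After 5 (read(3)): returned 'OH1', offset=7
After 6 (seek(-6, CUR)): offset=1
After 7 (seek(-10, END)): offset=12
After 8 (tell()): offset=12
After 9 (seek(11, SET)): offset=11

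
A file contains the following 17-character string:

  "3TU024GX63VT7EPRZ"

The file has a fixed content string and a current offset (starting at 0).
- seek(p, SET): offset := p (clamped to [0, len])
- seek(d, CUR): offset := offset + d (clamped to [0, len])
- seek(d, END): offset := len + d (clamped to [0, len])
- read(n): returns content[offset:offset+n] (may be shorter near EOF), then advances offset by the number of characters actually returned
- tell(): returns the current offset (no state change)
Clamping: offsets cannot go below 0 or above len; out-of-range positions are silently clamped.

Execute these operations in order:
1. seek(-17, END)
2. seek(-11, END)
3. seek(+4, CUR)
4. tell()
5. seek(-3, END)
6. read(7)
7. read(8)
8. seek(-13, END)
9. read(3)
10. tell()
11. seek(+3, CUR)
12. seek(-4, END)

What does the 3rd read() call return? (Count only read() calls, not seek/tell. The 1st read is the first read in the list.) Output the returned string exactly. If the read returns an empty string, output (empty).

After 1 (seek(-17, END)): offset=0
After 2 (seek(-11, END)): offset=6
After 3 (seek(+4, CUR)): offset=10
After 4 (tell()): offset=10
After 5 (seek(-3, END)): offset=14
After 6 (read(7)): returned 'PRZ', offset=17
After 7 (read(8)): returned '', offset=17
After 8 (seek(-13, END)): offset=4
After 9 (read(3)): returned '24G', offset=7
After 10 (tell()): offset=7
After 11 (seek(+3, CUR)): offset=10
After 12 (seek(-4, END)): offset=13

Answer: 24G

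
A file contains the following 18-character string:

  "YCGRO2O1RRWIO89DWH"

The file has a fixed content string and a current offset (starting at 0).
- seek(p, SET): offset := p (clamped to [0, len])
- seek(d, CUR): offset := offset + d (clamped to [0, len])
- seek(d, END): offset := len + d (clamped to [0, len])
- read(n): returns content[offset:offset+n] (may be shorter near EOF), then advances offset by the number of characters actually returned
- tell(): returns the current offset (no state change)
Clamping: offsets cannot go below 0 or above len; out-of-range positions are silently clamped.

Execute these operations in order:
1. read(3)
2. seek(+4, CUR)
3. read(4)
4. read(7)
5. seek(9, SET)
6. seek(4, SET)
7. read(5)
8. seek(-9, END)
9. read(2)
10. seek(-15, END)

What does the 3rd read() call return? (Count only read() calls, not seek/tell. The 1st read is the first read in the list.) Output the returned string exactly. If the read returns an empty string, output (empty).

After 1 (read(3)): returned 'YCG', offset=3
After 2 (seek(+4, CUR)): offset=7
After 3 (read(4)): returned '1RRW', offset=11
After 4 (read(7)): returned 'IO89DWH', offset=18
After 5 (seek(9, SET)): offset=9
After 6 (seek(4, SET)): offset=4
After 7 (read(5)): returned 'O2O1R', offset=9
After 8 (seek(-9, END)): offset=9
After 9 (read(2)): returned 'RW', offset=11
After 10 (seek(-15, END)): offset=3

Answer: IO89DWH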